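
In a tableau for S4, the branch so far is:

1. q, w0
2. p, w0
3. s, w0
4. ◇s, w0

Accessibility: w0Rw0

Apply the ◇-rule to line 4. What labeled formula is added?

a fresh world w1 with w0Rw1, and s at w1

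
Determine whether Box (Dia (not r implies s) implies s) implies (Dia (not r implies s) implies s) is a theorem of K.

Tableau for the negation not (Box (Dia (not r implies s) implies s) implies (Dia (not r implies s) implies s)):
1. not (Box (Dia (not r implies s) implies s) implies (Dia (not r implies s) implies s)), w0
2. Box (Dia (not r implies s) implies s), w0
3. not (Dia (not r implies s) implies s), w0
4. Dia (not r implies s), w0
5. not s, w0
6. not r implies s, w1
7. Dia (not r implies s) implies s, w1
8. s, w1
Accessibility: w0Rw1
The negation has an open branch (countermodel exists).

Invalid (countermodel exists)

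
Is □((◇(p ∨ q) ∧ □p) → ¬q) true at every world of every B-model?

Tableau for the negation ¬□((◇(p ∨ q) ∧ □p) → ¬q):
1. ¬□((◇(p ∨ q) ∧ □p) → ¬q), 0
2. ¬((◇(p ∨ q) ∧ □p) → ¬q), 1
3. ◇(p ∨ q) ∧ □p, 1
4. q, 1
5. ◇(p ∨ q), 1
6. □p, 1
7. p, 0
8. p, 1
9. p ∨ q, 2
10. p, 2
11. q, 2
Accessibility: 0R0, 0R1, 1R0, 1R1, 1R2, 2R1, 2R2
The negation has an open branch (countermodel exists).

Not valid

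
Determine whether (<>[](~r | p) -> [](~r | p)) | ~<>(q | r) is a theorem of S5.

Tableau for the negation ~((<>[](~r | p) -> [](~r | p)) | ~<>(q | r)):
1. ~((<>[](~r | p) -> [](~r | p)) | ~<>(q | r)), w0
2. ~(<>[](~r | p) -> [](~r | p)), w0
3. <>(q | r), w0
4. <>[](~r | p), w0
5. ~[](~r | p), w0
6. q | r, w1
7. r, w1
8. [](~r | p), w2
9. ~r | p, w0
10. ~r | p, w1
11. ~r | p, w2
12. p, w0
13. p, w1
14. p, w2
15. ~(~r | p), w3
16. r, w3
17. ~p, w3
18. ~r | p, w3
19. p, w3
Accessibility: w0Rw0, w0Rw1, w0Rw2, w0Rw3, w1Rw0, w1Rw1, w1Rw2, w1Rw3, w2Rw0, w2Rw1, w2Rw2, w2Rw3, w3Rw0, w3Rw1, w3Rw2, w3Rw3
Branch closes: p and ~p both at w3.
Every branch of the negation's tableau closes; the branch above is one of them.

Yes, valid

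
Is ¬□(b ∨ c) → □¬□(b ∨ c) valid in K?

No, not valid

Tableau for the negation ¬(¬□(b ∨ c) → □¬□(b ∨ c)):
1. ¬(¬□(b ∨ c) → □¬□(b ∨ c)), w0
2. ¬□(b ∨ c), w0
3. ¬□¬□(b ∨ c), w0
4. ¬(b ∨ c), w1
5. ¬b, w1
6. ¬c, w1
7. □(b ∨ c), w2
Accessibility: w0Rw1, w0Rw2
The negation has an open branch (countermodel exists).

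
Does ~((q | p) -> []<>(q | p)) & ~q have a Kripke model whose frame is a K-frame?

Satisfiable (open branch found)

1. ~((q | p) -> []<>(q | p)) & ~q, u
2. ~((q | p) -> []<>(q | p)), u
3. ~q, u
4. q | p, u
5. ~[]<>(q | p), u
6. p, u
7. ~<>(q | p), v
Accessibility: uRv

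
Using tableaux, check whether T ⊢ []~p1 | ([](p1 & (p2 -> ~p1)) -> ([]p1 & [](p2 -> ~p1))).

Yes, valid

Tableau for the negation ~([]~p1 | ([](p1 & (p2 -> ~p1)) -> ([]p1 & [](p2 -> ~p1)))):
1. ~([]~p1 | ([](p1 & (p2 -> ~p1)) -> ([]p1 & [](p2 -> ~p1)))), u
2. ~[]~p1, u   [~|-rule on 1]
3. ~([](p1 & (p2 -> ~p1)) -> ([]p1 & [](p2 -> ~p1))), u   [~|-rule on 1]
4. [](p1 & (p2 -> ~p1)), u   [~->-rule on 3]
5. ~([]p1 & [](p2 -> ~p1)), u   [~->-rule on 3]
6. p1 & (p2 -> ~p1), u   [[]-rule on 4 via uRu]
7. p1, u   [&-rule on 6]
8. p2 -> ~p1, u   [&-rule on 6]
9. ~[](p2 -> ~p1), u   [~&-rule on 5 (branches; this branch)]
10. ~p2, u   [->-rule on 8 (branches; this branch)]
11. p1, v   [~[]-rule on 2: fresh world v, uRv]
12. p1 & (p2 -> ~p1), v   [[]-rule on 4 via uRv]
13. p2 -> ~p1, v   [&-rule on 12]
14. ~p2, v   [->-rule on 13 (branches; this branch)]
15. ~(p2 -> ~p1), w   [~[]-rule on 9: fresh world w, uRw]
16. p2, w   [~->-rule on 15]
17. p1, w   [~->-rule on 15]
18. p1 & (p2 -> ~p1), w   [[]-rule on 4 via uRw]
19. p2 -> ~p1, w   [&-rule on 18]
20. ~p1, w   [->-rule on 19 (branches; this branch)]
Accessibility: uRu, uRv, uRw, vRv, wRw
Branch closes: p1 and ~p1 both at w.
Every branch of the negation's tableau closes; the branch above is one of them.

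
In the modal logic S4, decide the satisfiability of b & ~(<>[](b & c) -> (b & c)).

1. b & ~(<>[](b & c) -> (b & c)), 0
2. b, 0
3. ~(<>[](b & c) -> (b & c)), 0
4. <>[](b & c), 0
5. ~(b & c), 0
6. ~c, 0
7. [](b & c), 1
8. b & c, 1
9. b, 1
10. c, 1
Accessibility: 0R0, 0R1, 1R1

Yes, satisfiable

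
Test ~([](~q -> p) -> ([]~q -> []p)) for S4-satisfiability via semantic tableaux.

No, unsatisfiable

1. ~([](~q -> p) -> ([]~q -> []p)), u
2. [](~q -> p), u
3. ~([]~q -> []p), u
4. []~q, u
5. ~[]p, u
6. ~q -> p, u
7. ~q, u
8. p, u
9. ~p, v
10. ~q -> p, v
11. ~q, v
12. p, v
Accessibility: uRu, uRv, vRv
Branch closes: p and ~p both at v.
Every branch closes; the branch above is one of them.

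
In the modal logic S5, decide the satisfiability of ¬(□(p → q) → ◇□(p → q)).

1. ¬(□(p → q) → ◇□(p → q)), 0
2. □(p → q), 0
3. ¬◇□(p → q), 0
4. p → q, 0
5. ¬□(p → q), 0
6. q, 0
7. ¬(p → q), 1
8. p, 1
9. ¬q, 1
10. p → q, 1
11. ¬□(p → q), 1
12. q, 1
Accessibility: 0R0, 0R1, 1R0, 1R1
Branch closes: q and ¬q both at 1.
All branches of the tableau close; one closing branch shown above.

Unsatisfiable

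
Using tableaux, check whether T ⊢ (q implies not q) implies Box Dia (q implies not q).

Not valid

Tableau for the negation not ((q implies not q) implies Box Dia (q implies not q)):
1. not ((q implies not q) implies Box Dia (q implies not q)), 0
2. q implies not q, 0
3. not Box Dia (q implies not q), 0
4. not q, 0
5. not Dia (q implies not q), 1
6. not (q implies not q), 1
7. q, 1
Accessibility: 0R0, 0R1, 1R1
The negation has an open branch (countermodel exists).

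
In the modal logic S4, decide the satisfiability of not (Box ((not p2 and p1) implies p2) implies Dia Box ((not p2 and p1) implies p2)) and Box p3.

Unsatisfiable (every branch closes)

1. not (Box ((not p2 and p1) implies p2) implies Dia Box ((not p2 and p1) implies p2)) and Box p3, w0
2. not (Box ((not p2 and p1) implies p2) implies Dia Box ((not p2 and p1) implies p2)), w0
3. Box p3, w0
4. Box ((not p2 and p1) implies p2), w0
5. not Dia Box ((not p2 and p1) implies p2), w0
6. p3, w0
7. (not p2 and p1) implies p2, w0
8. not Box ((not p2 and p1) implies p2), w0
9. not (not p2 and p1), w0
10. not p1, w0
11. not ((not p2 and p1) implies p2), w1
12. not p2 and p1, w1
13. not p2, w1
14. p1, w1
15. p3, w1
16. (not p2 and p1) implies p2, w1
17. not Box ((not p2 and p1) implies p2), w1
18. not (not p2 and p1), w1
19. not p1, w1
Accessibility: w0Rw0, w0Rw1, w1Rw1
Branch closes: p1 and not p1 both at w1.
Every branch closes; the branch above is one of them.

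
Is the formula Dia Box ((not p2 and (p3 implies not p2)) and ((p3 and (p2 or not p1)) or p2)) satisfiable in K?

Satisfiable (open branch found)

1. Dia Box ((not p2 and (p3 implies not p2)) and ((p3 and (p2 or not p1)) or p2)), w0
2. Box ((not p2 and (p3 implies not p2)) and ((p3 and (p2 or not p1)) or p2)), w1
Accessibility: w0Rw1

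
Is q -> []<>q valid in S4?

Not valid

Tableau for the negation ~(q -> []<>q):
1. ~(q -> []<>q), u
2. q, u
3. ~[]<>q, u
4. ~<>q, v
5. ~q, v
Accessibility: uRu, uRv, vRv
The negation has an open branch (countermodel exists).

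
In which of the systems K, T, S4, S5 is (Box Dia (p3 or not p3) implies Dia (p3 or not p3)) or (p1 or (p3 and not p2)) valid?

T, S4, S5

K-tableau for the negation not ((Box Dia (p3 or not p3) implies Dia (p3 or not p3)) or (p1 or (p3 and not p2))):
1. not ((Box Dia (p3 or not p3) implies Dia (p3 or not p3)) or (p1 or (p3 and not p2))), 0
2. not (Box Dia (p3 or not p3) implies Dia (p3 or not p3)), 0
3. not (p1 or (p3 and not p2)), 0
4. Box Dia (p3 or not p3), 0
5. not Dia (p3 or not p3), 0
6. not p1, 0
7. not (p3 and not p2), 0
8. p2, 0
Complete open branch: countermodel on a K-frame, so not valid in K.
T-tableau for the negation not ((Box Dia (p3 or not p3) implies Dia (p3 or not p3)) or (p1 or (p3 and not p2))):
1. not ((Box Dia (p3 or not p3) implies Dia (p3 or not p3)) or (p1 or (p3 and not p2))), 0
2. not (Box Dia (p3 or not p3) implies Dia (p3 or not p3)), 0
3. not (p1 or (p3 and not p2)), 0
4. Box Dia (p3 or not p3), 0
5. not Dia (p3 or not p3), 0
6. not p1, 0
7. not (p3 and not p2), 0
8. Dia (p3 or not p3), 0
9. not (p3 or not p3), 0
10. not p3, 0
11. p3, 0
Accessibility: 0R0
Branch closes: p3 and not p3 both at 0.
Every branch closes (one shown): valid in T, hence also in S4, S5 (every theorem of T is a theorem of S4 and S5).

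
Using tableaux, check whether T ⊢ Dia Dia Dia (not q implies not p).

Tableau for the negation not Dia Dia Dia (not q implies not p):
1. not Dia Dia Dia (not q implies not p), u
2. not Dia Dia (not q implies not p), u
3. not Dia (not q implies not p), u
4. not (not q implies not p), u
5. not q, u
6. p, u
Accessibility: uRu
The negation has an open branch (countermodel exists).

No, not valid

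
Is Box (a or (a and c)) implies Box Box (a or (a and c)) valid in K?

Invalid (countermodel exists)

Tableau for the negation not (Box (a or (a and c)) implies Box Box (a or (a and c))):
1. not (Box (a or (a and c)) implies Box Box (a or (a and c))), w0
2. Box (a or (a and c)), w0
3. not Box Box (a or (a and c)), w0
4. not Box (a or (a and c)), w1
5. a or (a and c), w1
6. a and c, w1
7. a, w1
8. c, w1
9. not (a or (a and c)), w2
10. not a, w2
11. not (a and c), w2
12. not c, w2
Accessibility: w0Rw1, w1Rw2
The negation has an open branch (countermodel exists).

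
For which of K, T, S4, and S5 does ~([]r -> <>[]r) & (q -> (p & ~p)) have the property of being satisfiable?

K

K-tableau for the formula:
1. ~([]r -> <>[]r) & (q -> (p & ~p)), 0
2. ~([]r -> <>[]r), 0   [&-rule on 1]
3. q -> (p & ~p), 0   [&-rule on 1]
4. []r, 0   [~->-rule on 2]
5. ~<>[]r, 0   [~->-rule on 2]
6. ~q, 0   [->-rule on 3 (branches; this branch)]
Complete open branch: satisfiable in K.
T-tableau for the formula:
1. ~([]r -> <>[]r) & (q -> (p & ~p)), 0
2. ~([]r -> <>[]r), 0   [&-rule on 1]
3. q -> (p & ~p), 0   [&-rule on 1]
4. []r, 0   [~->-rule on 2]
5. ~<>[]r, 0   [~->-rule on 2]
6. r, 0   [[]-rule on 4 via 0R0]
7. ~[]r, 0   [~<>-rule on 5 via 0R0]
8. ~q, 0   [->-rule on 3 (branches; this branch)]
9. ~r, 1   [~[]-rule on 7: fresh world 1, 0R1]
10. r, 1   [[]-rule on 4 via 0R1]
Accessibility: 0R0, 0R1, 1R1
Branch closes: r and ~r both at 1.
Every branch closes (one shown): unsatisfiable in T, hence also in S4, S5 (every S4/S5-frame is a T-frame).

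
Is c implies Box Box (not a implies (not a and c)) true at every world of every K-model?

Tableau for the negation not (c implies Box Box (not a implies (not a and c))):
1. not (c implies Box Box (not a implies (not a and c))), w0
2. c, w0   [neg-implies-rule on 1]
3. not Box Box (not a implies (not a and c)), w0   [neg-implies-rule on 1]
4. not Box (not a implies (not a and c)), w1   [neg-Box-rule on 3: fresh world w1, w0Rw1]
5. not (not a implies (not a and c)), w2   [neg-Box-rule on 4: fresh world w2, w1Rw2]
6. not a, w2   [neg-implies-rule on 5]
7. not (not a and c), w2   [neg-implies-rule on 5]
8. not c, w2   [neg-and-rule on 7 (branches; this branch)]
Accessibility: w0Rw1, w1Rw2
The negation has an open branch (countermodel exists).

Not valid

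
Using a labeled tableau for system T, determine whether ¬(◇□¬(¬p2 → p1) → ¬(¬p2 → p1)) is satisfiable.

Satisfiable

1. ¬(◇□¬(¬p2 → p1) → ¬(¬p2 → p1)), 0
2. ◇□¬(¬p2 → p1), 0
3. ¬p2 → p1, 0
4. p1, 0
5. □¬(¬p2 → p1), 1
6. ¬(¬p2 → p1), 1
7. ¬p2, 1
8. ¬p1, 1
Accessibility: 0R0, 0R1, 1R1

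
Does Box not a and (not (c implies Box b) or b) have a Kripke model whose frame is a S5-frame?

Satisfiable (open branch found)

1. Box not a and (not (c implies Box b) or b), 0
2. Box not a, 0
3. not (c implies Box b) or b, 0
4. not a, 0
5. b, 0
Accessibility: 0R0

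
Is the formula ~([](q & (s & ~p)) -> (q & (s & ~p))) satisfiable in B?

Unsatisfiable

1. ~([](q & (s & ~p)) -> (q & (s & ~p))), w0
2. [](q & (s & ~p)), w0   [~->-rule on 1]
3. ~(q & (s & ~p)), w0   [~->-rule on 1]
4. q & (s & ~p), w0   [[]-rule on 2 via w0Rw0]
5. q, w0   [&-rule on 4]
6. s & ~p, w0   [&-rule on 4]
7. s, w0   [&-rule on 6]
8. ~p, w0   [&-rule on 6]
9. ~(s & ~p), w0   [~&-rule on 3 (branches; this branch)]
10. p, w0   [~&-rule on 9 (branches; this branch)]
Accessibility: w0Rw0
Branch closes: p and ~p both at w0.
(One branch shown.) All branches close.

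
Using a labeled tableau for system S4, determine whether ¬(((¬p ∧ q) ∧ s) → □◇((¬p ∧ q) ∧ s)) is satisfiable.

Yes, satisfiable

1. ¬(((¬p ∧ q) ∧ s) → □◇((¬p ∧ q) ∧ s)), u
2. (¬p ∧ q) ∧ s, u
3. ¬□◇((¬p ∧ q) ∧ s), u
4. ¬p ∧ q, u
5. s, u
6. ¬p, u
7. q, u
8. ¬◇((¬p ∧ q) ∧ s), v
9. ¬((¬p ∧ q) ∧ s), v
10. ¬s, v
Accessibility: uRu, uRv, vRv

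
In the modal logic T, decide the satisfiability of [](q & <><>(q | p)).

Satisfiable

1. [](q & <><>(q | p)), w0
2. q & <><>(q | p), w0
3. q, w0
4. <><>(q | p), w0
5. <>(q | p), w1
6. q & <><>(q | p), w1
7. q, w1
8. <><>(q | p), w1
9. q | p, w2
10. p, w2
11. <>(q | p), w3
12. q | p, w4
13. p, w4
Accessibility: w0Rw0, w0Rw1, w1Rw1, w1Rw2, w1Rw3, w2Rw2, w3Rw3, w3Rw4, w4Rw4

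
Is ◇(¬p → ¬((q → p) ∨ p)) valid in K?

Invalid (countermodel exists)

Tableau for the negation ¬◇(¬p → ¬((q → p) ∨ p)):
1. ¬◇(¬p → ¬((q → p) ∨ p)), u
The negation has an open branch (countermodel exists).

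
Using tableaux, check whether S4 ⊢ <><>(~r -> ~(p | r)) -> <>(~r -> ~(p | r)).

Valid in S4

Tableau for the negation ~(<><>(~r -> ~(p | r)) -> <>(~r -> ~(p | r))):
1. ~(<><>(~r -> ~(p | r)) -> <>(~r -> ~(p | r))), w0
2. <><>(~r -> ~(p | r)), w0   [~->-rule on 1]
3. ~<>(~r -> ~(p | r)), w0   [~->-rule on 1]
4. ~(~r -> ~(p | r)), w0   [~<>-rule on 3 via w0Rw0]
5. ~r, w0   [~->-rule on 4]
6. p | r, w0   [~->-rule on 4]
7. p, w0   [|-rule on 6 (branches; this branch)]
8. <>(~r -> ~(p | r)), w1   [<>-rule on 2: fresh world w1, w0Rw1]
9. ~(~r -> ~(p | r)), w1   [~<>-rule on 3 via w0Rw1]
10. ~r, w1   [~->-rule on 9]
11. p | r, w1   [~->-rule on 9]
12. p, w1   [|-rule on 11 (branches; this branch)]
13. ~r -> ~(p | r), w2   [<>-rule on 8: fresh world w2, w1Rw2]
14. ~(~r -> ~(p | r)), w2   [~<>-rule on 3 via w0Rw2]
15. ~r, w2   [~->-rule on 14]
16. p | r, w2   [~->-rule on 14]
17. ~(p | r), w2   [->-rule on 13 (branches; this branch)]
18. ~p, w2   [~|-rule on 17]
19. r, w2   [|-rule on 16 (branches; this branch)]
Accessibility: w0Rw0, w0Rw1, w0Rw2, w1Rw1, w1Rw2, w2Rw2
Branch closes: r and ~r both at w2.
Every branch of the negation's tableau closes; the branch above is one of them.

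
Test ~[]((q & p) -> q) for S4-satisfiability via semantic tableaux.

No, unsatisfiable

1. ~[]((q & p) -> q), w0
2. ~((q & p) -> q), w1
3. q & p, w1
4. ~q, w1
5. q, w1
6. p, w1
Accessibility: w0Rw0, w0Rw1, w1Rw1
Branch closes: q and ~q both at w1.
Every branch closes; the branch above is one of them.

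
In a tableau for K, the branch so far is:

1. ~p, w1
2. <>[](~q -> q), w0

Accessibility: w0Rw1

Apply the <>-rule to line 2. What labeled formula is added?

a fresh world w2 with w0Rw2, and [](~q -> q) at w2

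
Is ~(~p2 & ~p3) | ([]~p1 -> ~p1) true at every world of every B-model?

Tableau for the negation ~(~(~p2 & ~p3) | ([]~p1 -> ~p1)):
1. ~(~(~p2 & ~p3) | ([]~p1 -> ~p1)), w0
2. ~p2 & ~p3, w0   [~|-rule on 1]
3. ~([]~p1 -> ~p1), w0   [~|-rule on 1]
4. ~p2, w0   [&-rule on 2]
5. ~p3, w0   [&-rule on 2]
6. []~p1, w0   [~->-rule on 3]
7. p1, w0   [~->-rule on 3]
8. ~p1, w0   [[]-rule on 6 via w0Rw0]
Accessibility: w0Rw0
Branch closes: p1 and ~p1 both at w0.
All branches of the negation close; one closing branch shown above.

Valid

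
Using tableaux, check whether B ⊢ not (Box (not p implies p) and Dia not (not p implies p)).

Valid in B

Tableau for the negation Box (not p implies p) and Dia not (not p implies p):
1. Box (not p implies p) and Dia not (not p implies p), 0
2. Box (not p implies p), 0
3. Dia not (not p implies p), 0
4. not p implies p, 0
5. p, 0
6. not (not p implies p), 1
7. not p, 1
8. not p implies p, 1
9. p, 1
Accessibility: 0R0, 0R1, 1R0, 1R1
Branch closes: p and not p both at 1.
Every branch of the negation's tableau closes; the branch above is one of them.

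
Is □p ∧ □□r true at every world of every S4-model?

Tableau for the negation ¬(□p ∧ □□r):
1. ¬(□p ∧ □□r), w0
2. ¬□□r, w0
3. ¬□r, w1
4. ¬r, w2
Accessibility: w0Rw0, w0Rw1, w0Rw2, w1Rw1, w1Rw2, w2Rw2
The negation has an open branch (countermodel exists).

Not valid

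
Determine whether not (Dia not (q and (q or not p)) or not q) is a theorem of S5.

Tableau for the negation Dia not (q and (q or not p)) or not q:
1. Dia not (q and (q or not p)) or not q, 0
2. not q, 0
Accessibility: 0R0
The negation has an open branch (countermodel exists).

Invalid (countermodel exists)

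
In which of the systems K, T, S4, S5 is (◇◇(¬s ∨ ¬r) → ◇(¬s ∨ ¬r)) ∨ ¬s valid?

S4, S5

S4-tableau for the negation ¬((◇◇(¬s ∨ ¬r) → ◇(¬s ∨ ¬r)) ∨ ¬s):
1. ¬((◇◇(¬s ∨ ¬r) → ◇(¬s ∨ ¬r)) ∨ ¬s), 0
2. ¬(◇◇(¬s ∨ ¬r) → ◇(¬s ∨ ¬r)), 0
3. s, 0
4. ◇◇(¬s ∨ ¬r), 0
5. ¬◇(¬s ∨ ¬r), 0
6. ¬(¬s ∨ ¬r), 0
7. r, 0
8. ◇(¬s ∨ ¬r), 1
9. ¬(¬s ∨ ¬r), 1
10. s, 1
11. r, 1
12. ¬s ∨ ¬r, 2
13. ¬(¬s ∨ ¬r), 2
14. s, 2
15. r, 2
16. ¬r, 2
Accessibility: 0R0, 0R1, 0R2, 1R1, 1R2, 2R2
Branch closes: r and ¬r both at 2.
Every branch closes (one shown): valid in S4, hence also in S5 (every theorem of S4 is a theorem of S5).
T-tableau for the negation ¬((◇◇(¬s ∨ ¬r) → ◇(¬s ∨ ¬r)) ∨ ¬s):
1. ¬((◇◇(¬s ∨ ¬r) → ◇(¬s ∨ ¬r)) ∨ ¬s), 0
2. ¬(◇◇(¬s ∨ ¬r) → ◇(¬s ∨ ¬r)), 0
3. s, 0
4. ◇◇(¬s ∨ ¬r), 0
5. ¬◇(¬s ∨ ¬r), 0
6. ¬(¬s ∨ ¬r), 0
7. r, 0
8. ◇(¬s ∨ ¬r), 1
9. ¬(¬s ∨ ¬r), 1
10. s, 1
11. r, 1
12. ¬s ∨ ¬r, 2
13. ¬r, 2
Accessibility: 0R0, 0R1, 1R1, 1R2, 2R2
Complete open branch: countermodel on a T-frame, so not valid in T, nor in K (the same frame is also a K-frame).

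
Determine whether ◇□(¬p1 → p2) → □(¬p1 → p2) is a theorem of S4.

No, not valid

Tableau for the negation ¬(◇□(¬p1 → p2) → □(¬p1 → p2)):
1. ¬(◇□(¬p1 → p2) → □(¬p1 → p2)), w0
2. ◇□(¬p1 → p2), w0   [¬→-rule on 1]
3. ¬□(¬p1 → p2), w0   [¬→-rule on 1]
4. □(¬p1 → p2), w1   [◇-rule on 2: fresh world w1, w0Rw1]
5. ¬p1 → p2, w1   [□-rule on 4 via w1Rw1]
6. p2, w1   [→-rule on 5 (branches; this branch)]
7. ¬(¬p1 → p2), w2   [¬□-rule on 3: fresh world w2, w0Rw2]
8. ¬p1, w2   [¬→-rule on 7]
9. ¬p2, w2   [¬→-rule on 7]
Accessibility: w0Rw0, w0Rw1, w0Rw2, w1Rw1, w2Rw2
The negation has an open branch (countermodel exists).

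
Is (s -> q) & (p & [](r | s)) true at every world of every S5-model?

Not valid

Tableau for the negation ~((s -> q) & (p & [](r | s))):
1. ~((s -> q) & (p & [](r | s))), u
2. ~(p & [](r | s)), u
3. ~[](r | s), u
4. ~(r | s), v
5. ~r, v
6. ~s, v
Accessibility: uRu, uRv, vRu, vRv
The negation has an open branch (countermodel exists).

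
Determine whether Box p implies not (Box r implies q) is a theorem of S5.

Tableau for the negation not (Box p implies not (Box r implies q)):
1. not (Box p implies not (Box r implies q)), 0
2. Box p, 0
3. Box r implies q, 0
4. p, 0
5. q, 0
Accessibility: 0R0
The negation has an open branch (countermodel exists).

Invalid (countermodel exists)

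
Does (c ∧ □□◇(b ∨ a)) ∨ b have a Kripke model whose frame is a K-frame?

Yes, satisfiable

1. (c ∧ □□◇(b ∨ a)) ∨ b, 0
2. b, 0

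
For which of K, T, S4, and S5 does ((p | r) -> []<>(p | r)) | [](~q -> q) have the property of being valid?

S5

S4-tableau for the negation ~(((p | r) -> []<>(p | r)) | [](~q -> q)):
1. ~(((p | r) -> []<>(p | r)) | [](~q -> q)), 0
2. ~((p | r) -> []<>(p | r)), 0   [~|-rule on 1]
3. ~[](~q -> q), 0   [~|-rule on 1]
4. p | r, 0   [~->-rule on 2]
5. ~[]<>(p | r), 0   [~->-rule on 2]
6. r, 0   [|-rule on 4 (branches; this branch)]
7. ~(~q -> q), 1   [~[]-rule on 3: fresh world 1, 0R1]
8. ~q, 1   [~->-rule on 7]
9. ~<>(p | r), 2   [~[]-rule on 5: fresh world 2, 0R2]
10. ~(p | r), 2   [~<>-rule on 9 via 2R2]
11. ~p, 2   [~|-rule on 10]
12. ~r, 2   [~|-rule on 10]
Accessibility: 0R0, 0R1, 0R2, 1R1, 2R2
Complete open branch: countermodel on an S4-frame, so not valid in S4, nor in K, T (the same frame is also a K-frame and a T-frame).
S5-tableau for the negation ~(((p | r) -> []<>(p | r)) | [](~q -> q)):
1. ~(((p | r) -> []<>(p | r)) | [](~q -> q)), 0
2. ~((p | r) -> []<>(p | r)), 0   [~|-rule on 1]
3. ~[](~q -> q), 0   [~|-rule on 1]
4. p | r, 0   [~->-rule on 2]
5. ~[]<>(p | r), 0   [~->-rule on 2]
6. r, 0   [|-rule on 4 (branches; this branch)]
7. ~(~q -> q), 1   [~[]-rule on 3: fresh world 1, 0R1]
8. ~q, 1   [~->-rule on 7]
9. ~<>(p | r), 2   [~[]-rule on 5: fresh world 2, 0R2]
10. ~(p | r), 0   [~<>-rule on 9 via 2R0]
11. ~p, 0   [~|-rule on 10]
12. ~r, 0   [~|-rule on 10]
Accessibility: 0R0, 0R1, 0R2, 1R0, 1R1, 1R2, 2R0, 2R1, 2R2
Branch closes: r and ~r both at 0.
Every branch closes (one shown): valid in S5.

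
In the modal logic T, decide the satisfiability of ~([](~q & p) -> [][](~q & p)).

1. ~([](~q & p) -> [][](~q & p)), u
2. [](~q & p), u   [~->-rule on 1]
3. ~[][](~q & p), u   [~->-rule on 1]
4. ~q & p, u   [[]-rule on 2 via uRu]
5. ~q, u   [&-rule on 4]
6. p, u   [&-rule on 4]
7. ~[](~q & p), v   [~[]-rule on 3: fresh world v, uRv]
8. ~q & p, v   [[]-rule on 2 via uRv]
9. ~q, v   [&-rule on 8]
10. p, v   [&-rule on 8]
11. ~(~q & p), w   [~[]-rule on 7: fresh world w, vRw]
12. ~p, w   [~&-rule on 11 (branches; this branch)]
Accessibility: uRu, uRv, vRv, vRw, wRw

Yes, satisfiable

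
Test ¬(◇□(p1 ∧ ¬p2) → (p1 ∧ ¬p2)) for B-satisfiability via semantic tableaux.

Unsatisfiable (every branch closes)

1. ¬(◇□(p1 ∧ ¬p2) → (p1 ∧ ¬p2)), u
2. ◇□(p1 ∧ ¬p2), u
3. ¬(p1 ∧ ¬p2), u
4. p2, u
5. □(p1 ∧ ¬p2), v
6. p1 ∧ ¬p2, u
7. p1, u
8. ¬p2, u
Accessibility: uRu, uRv, vRu, vRv
Branch closes: p2 and ¬p2 both at u.
Every branch closes; the branch above is one of them.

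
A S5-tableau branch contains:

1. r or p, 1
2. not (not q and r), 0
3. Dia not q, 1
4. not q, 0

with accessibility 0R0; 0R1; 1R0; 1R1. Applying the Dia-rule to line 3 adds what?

a fresh world 2 with 1R2, and not q at 2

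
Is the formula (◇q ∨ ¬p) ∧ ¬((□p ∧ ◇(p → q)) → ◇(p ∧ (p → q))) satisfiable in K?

Unsatisfiable

1. (◇q ∨ ¬p) ∧ ¬((□p ∧ ◇(p → q)) → ◇(p ∧ (p → q))), u
2. ◇q ∨ ¬p, u   [∧-rule on 1]
3. ¬((□p ∧ ◇(p → q)) → ◇(p ∧ (p → q))), u   [∧-rule on 1]
4. □p ∧ ◇(p → q), u   [¬→-rule on 3]
5. ¬◇(p ∧ (p → q)), u   [¬→-rule on 3]
6. □p, u   [∧-rule on 4]
7. ◇(p → q), u   [∧-rule on 4]
8. ¬p, u   [∨-rule on 2 (branches; this branch)]
9. p → q, v   [◇-rule on 7: fresh world v, uRv]
10. ¬(p ∧ (p → q)), v   [¬◇-rule on 5 via uRv]
11. p, v   [□-rule on 6 via uRv]
12. q, v   [→-rule on 9 (branches; this branch)]
13. ¬(p → q), v   [¬∧-rule on 10 (branches; this branch)]
14. ¬q, v   [¬→-rule on 13]
Accessibility: uRv
Branch closes: q and ¬q both at v.
All branches of the tableau close; one closing branch shown above.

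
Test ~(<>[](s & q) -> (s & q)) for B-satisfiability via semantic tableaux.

1. ~(<>[](s & q) -> (s & q)), 0
2. <>[](s & q), 0   [~->-rule on 1]
3. ~(s & q), 0   [~->-rule on 1]
4. ~q, 0   [~&-rule on 3 (branches; this branch)]
5. [](s & q), 1   [<>-rule on 2: fresh world 1, 0R1]
6. s & q, 0   [[]-rule on 5 via 1R0]
7. s, 0   [&-rule on 6]
8. q, 0   [&-rule on 6]
Accessibility: 0R0, 0R1, 1R0, 1R1
Branch closes: q and ~q both at 0.
All branches of the tableau close; one closing branch shown above.

Unsatisfiable (every branch closes)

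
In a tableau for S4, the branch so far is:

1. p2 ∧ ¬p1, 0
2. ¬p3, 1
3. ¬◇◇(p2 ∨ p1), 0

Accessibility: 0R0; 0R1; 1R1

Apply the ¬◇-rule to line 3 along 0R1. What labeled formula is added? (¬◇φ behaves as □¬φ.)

¬◇(p2 ∨ p1), 1

¬◇φ behaves as □¬φ: propagate the negated body to each accessible world.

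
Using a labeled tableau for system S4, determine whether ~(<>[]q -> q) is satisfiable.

1. ~(<>[]q -> q), 0
2. <>[]q, 0   [~->-rule on 1]
3. ~q, 0   [~->-rule on 1]
4. []q, 1   [<>-rule on 2: fresh world 1, 0R1]
5. q, 1   [[]-rule on 4 via 1R1]
Accessibility: 0R0, 0R1, 1R1

Satisfiable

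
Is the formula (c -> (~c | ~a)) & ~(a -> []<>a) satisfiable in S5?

Unsatisfiable

1. (c -> (~c | ~a)) & ~(a -> []<>a), w0
2. c -> (~c | ~a), w0   [&-rule on 1]
3. ~(a -> []<>a), w0   [&-rule on 1]
4. a, w0   [~->-rule on 3]
5. ~[]<>a, w0   [~->-rule on 3]
6. ~c | ~a, w0   [->-rule on 2 (branches; this branch)]
7. ~c, w0   [|-rule on 6 (branches; this branch)]
8. ~<>a, w1   [~[]-rule on 5: fresh world w1, w0Rw1]
9. ~a, w0   [~<>-rule on 8 via w1Rw0]
Accessibility: w0Rw0, w0Rw1, w1Rw0, w1Rw1
Branch closes: a and ~a both at w0.
Every branch closes; the branch above is one of them.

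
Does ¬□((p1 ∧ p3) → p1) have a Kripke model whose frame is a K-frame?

1. ¬□((p1 ∧ p3) → p1), w0
2. ¬((p1 ∧ p3) → p1), w1   [¬□-rule on 1: fresh world w1, w0Rw1]
3. p1 ∧ p3, w1   [¬→-rule on 2]
4. ¬p1, w1   [¬→-rule on 2]
5. p1, w1   [∧-rule on 3]
6. p3, w1   [∧-rule on 3]
Accessibility: w0Rw1
Branch closes: p1 and ¬p1 both at w1.
(One branch shown.) All branches close.

No, unsatisfiable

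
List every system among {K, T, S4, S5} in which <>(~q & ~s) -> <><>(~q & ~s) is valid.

K-tableau for the negation ~(<>(~q & ~s) -> <><>(~q & ~s)):
1. ~(<>(~q & ~s) -> <><>(~q & ~s)), u
2. <>(~q & ~s), u
3. ~<><>(~q & ~s), u
4. ~q & ~s, v
5. ~q, v
6. ~s, v
7. ~<>(~q & ~s), v
Accessibility: uRv
Complete open branch: countermodel on a K-frame, so not valid in K.
T-tableau for the negation ~(<>(~q & ~s) -> <><>(~q & ~s)):
1. ~(<>(~q & ~s) -> <><>(~q & ~s)), u
2. <>(~q & ~s), u
3. ~<><>(~q & ~s), u
4. ~<>(~q & ~s), u
5. ~(~q & ~s), u
6. s, u
7. ~q & ~s, v
8. ~q, v
9. ~s, v
10. ~<>(~q & ~s), v
11. ~(~q & ~s), v
12. s, v
Accessibility: uRu, uRv, vRv
Branch closes: s and ~s both at v.
Every branch closes (one shown): valid in T, hence also in S4, S5 (every theorem of T is a theorem of S4 and S5).

T, S4, S5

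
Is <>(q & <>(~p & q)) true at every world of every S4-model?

Not valid

Tableau for the negation ~<>(q & <>(~p & q)):
1. ~<>(q & <>(~p & q)), w0
2. ~(q & <>(~p & q)), w0
3. ~<>(~p & q), w0
4. ~(~p & q), w0
5. ~q, w0
Accessibility: w0Rw0
The negation has an open branch (countermodel exists).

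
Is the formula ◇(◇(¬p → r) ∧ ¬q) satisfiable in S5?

1. ◇(◇(¬p → r) ∧ ¬q), 0
2. ◇(¬p → r) ∧ ¬q, 1
3. ◇(¬p → r), 1
4. ¬q, 1
5. ¬p → r, 2
6. r, 2
Accessibility: 0R0, 0R1, 0R2, 1R0, 1R1, 1R2, 2R0, 2R1, 2R2

Satisfiable (open branch found)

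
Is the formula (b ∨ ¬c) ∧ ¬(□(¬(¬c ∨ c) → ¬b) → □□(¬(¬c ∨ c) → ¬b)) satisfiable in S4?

Unsatisfiable

1. (b ∨ ¬c) ∧ ¬(□(¬(¬c ∨ c) → ¬b) → □□(¬(¬c ∨ c) → ¬b)), u
2. b ∨ ¬c, u
3. ¬(□(¬(¬c ∨ c) → ¬b) → □□(¬(¬c ∨ c) → ¬b)), u
4. □(¬(¬c ∨ c) → ¬b), u
5. ¬□□(¬(¬c ∨ c) → ¬b), u
6. ¬(¬c ∨ c) → ¬b, u
7. ¬c, u
8. ¬c ∨ c, u
9. ¬□(¬(¬c ∨ c) → ¬b), v
10. ¬(¬c ∨ c) → ¬b, v
11. ¬c ∨ c, v
12. c, v
13. ¬(¬(¬c ∨ c) → ¬b), w
14. ¬(¬c ∨ c), w
15. b, w
16. c, w
17. ¬c, w
Accessibility: uRu, uRv, uRw, vRv, vRw, wRw
Branch closes: c and ¬c both at w.
All branches of the tableau close; one closing branch shown above.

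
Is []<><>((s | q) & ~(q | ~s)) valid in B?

Tableau for the negation ~[]<><>((s | q) & ~(q | ~s)):
1. ~[]<><>((s | q) & ~(q | ~s)), 0
2. ~<><>((s | q) & ~(q | ~s)), 1
3. ~<>((s | q) & ~(q | ~s)), 0
4. ~<>((s | q) & ~(q | ~s)), 1
5. ~((s | q) & ~(q | ~s)), 0
6. ~((s | q) & ~(q | ~s)), 1
7. q | ~s, 0
8. q | ~s, 1
9. ~s, 0
10. ~s, 1
Accessibility: 0R0, 0R1, 1R0, 1R1
The negation has an open branch (countermodel exists).

No, not valid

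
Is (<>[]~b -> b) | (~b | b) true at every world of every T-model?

Tableau for the negation ~((<>[]~b -> b) | (~b | b)):
1. ~((<>[]~b -> b) | (~b | b)), w0
2. ~(<>[]~b -> b), w0
3. ~(~b | b), w0
4. <>[]~b, w0
5. ~b, w0
6. b, w0
Accessibility: w0Rw0
Branch closes: b and ~b both at w0.
All branches of the negation close; one closing branch shown above.

Valid in T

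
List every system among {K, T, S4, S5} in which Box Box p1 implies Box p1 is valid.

T, S4, S5

T-tableau for the negation not (Box Box p1 implies Box p1):
1. not (Box Box p1 implies Box p1), 0
2. Box Box p1, 0
3. not Box p1, 0
4. Box p1, 0
5. p1, 0
6. not p1, 1
7. Box p1, 1
8. p1, 1
Accessibility: 0R0, 0R1, 1R1
Branch closes: p1 and not p1 both at 1.
Every branch closes (one shown): valid in T, hence also in S4, S5 (every theorem of T is a theorem of S4 and S5).
K-tableau for the negation not (Box Box p1 implies Box p1):
1. not (Box Box p1 implies Box p1), 0
2. Box Box p1, 0
3. not Box p1, 0
4. not p1, 1
5. Box p1, 1
Accessibility: 0R1
Complete open branch: countermodel on a K-frame, so not valid in K.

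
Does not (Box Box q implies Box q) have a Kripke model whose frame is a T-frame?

No, unsatisfiable

1. not (Box Box q implies Box q), 0
2. Box Box q, 0
3. not Box q, 0
4. Box q, 0
5. q, 0
6. not q, 1
7. Box q, 1
8. q, 1
Accessibility: 0R0, 0R1, 1R1
Branch closes: q and not q both at 1.
Every branch closes; the branch above is one of them.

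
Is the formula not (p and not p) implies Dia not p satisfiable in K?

Satisfiable

1. not (p and not p) implies Dia not p, w0
2. Dia not p, w0
3. not p, w1
Accessibility: w0Rw1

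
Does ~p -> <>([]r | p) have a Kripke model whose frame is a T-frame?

1. ~p -> <>([]r | p), w0
2. <>([]r | p), w0   [->-rule on 1 (branches; this branch)]
3. []r | p, w1   [<>-rule on 2: fresh world w1, w0Rw1]
4. p, w1   [|-rule on 3 (branches; this branch)]
Accessibility: w0Rw0, w0Rw1, w1Rw1

Satisfiable (open branch found)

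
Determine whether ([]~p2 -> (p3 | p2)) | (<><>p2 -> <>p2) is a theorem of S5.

Yes, valid

Tableau for the negation ~(([]~p2 -> (p3 | p2)) | (<><>p2 -> <>p2)):
1. ~(([]~p2 -> (p3 | p2)) | (<><>p2 -> <>p2)), u
2. ~([]~p2 -> (p3 | p2)), u   [~|-rule on 1]
3. ~(<><>p2 -> <>p2), u   [~|-rule on 1]
4. []~p2, u   [~->-rule on 2]
5. ~(p3 | p2), u   [~->-rule on 2]
6. <><>p2, u   [~->-rule on 3]
7. ~<>p2, u   [~->-rule on 3]
8. ~p3, u   [~|-rule on 5]
9. ~p2, u   [~|-rule on 5]
10. <>p2, v   [<>-rule on 6: fresh world v, uRv]
11. ~p2, v   [[]-rule on 4 via uRv]
12. p2, w   [<>-rule on 10: fresh world w, vRw]
13. ~p2, w   [[]-rule on 4 via uRw]
Accessibility: uRu, uRv, uRw, vRu, vRv, vRw, wRu, wRv, wRw
Branch closes: p2 and ~p2 both at w.
Every branch of the negation's tableau closes; the branch above is one of them.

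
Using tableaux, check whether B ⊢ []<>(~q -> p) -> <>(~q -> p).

Tableau for the negation ~([]<>(~q -> p) -> <>(~q -> p)):
1. ~([]<>(~q -> p) -> <>(~q -> p)), w0
2. []<>(~q -> p), w0
3. ~<>(~q -> p), w0
4. <>(~q -> p), w0
5. ~(~q -> p), w0
6. ~q, w0
7. ~p, w0
8. ~q -> p, w1
9. <>(~q -> p), w1
10. ~(~q -> p), w1
11. ~q, w1
12. ~p, w1
13. p, w1
Accessibility: w0Rw0, w0Rw1, w1Rw0, w1Rw1
Branch closes: p and ~p both at w1.
Every branch of the negation's tableau closes; the branch above is one of them.

Valid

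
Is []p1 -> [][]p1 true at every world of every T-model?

No, not valid

Tableau for the negation ~([]p1 -> [][]p1):
1. ~([]p1 -> [][]p1), u
2. []p1, u
3. ~[][]p1, u
4. p1, u
5. ~[]p1, v
6. p1, v
7. ~p1, w
Accessibility: uRu, uRv, vRv, vRw, wRw
The negation has an open branch (countermodel exists).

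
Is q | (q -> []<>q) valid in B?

Valid

Tableau for the negation ~(q | (q -> []<>q)):
1. ~(q | (q -> []<>q)), u
2. ~q, u
3. ~(q -> []<>q), u
4. q, u
5. ~[]<>q, u
Accessibility: uRu
Branch closes: q and ~q both at u.
Every branch of the negation's tableau closes; the branch above is one of them.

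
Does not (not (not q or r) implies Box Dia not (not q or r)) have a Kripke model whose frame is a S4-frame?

1. not (not (not q or r) implies Box Dia not (not q or r)), 0
2. not (not q or r), 0   [neg-implies-rule on 1]
3. not Box Dia not (not q or r), 0   [neg-implies-rule on 1]
4. q, 0   [neg-or-rule on 2]
5. not r, 0   [neg-or-rule on 2]
6. not Dia not (not q or r), 1   [neg-Box-rule on 3: fresh world 1, 0R1]
7. not q or r, 1   [neg-Dia-rule on 6 via 1R1]
8. r, 1   [or-rule on 7 (branches; this branch)]
Accessibility: 0R0, 0R1, 1R1

Satisfiable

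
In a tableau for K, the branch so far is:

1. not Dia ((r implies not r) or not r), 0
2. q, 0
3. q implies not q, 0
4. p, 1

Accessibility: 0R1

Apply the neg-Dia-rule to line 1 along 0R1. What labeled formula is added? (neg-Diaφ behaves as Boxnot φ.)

not ((r implies not r) or not r), 1

neg-Diaφ behaves as Boxnot φ: propagate the negated body to each accessible world.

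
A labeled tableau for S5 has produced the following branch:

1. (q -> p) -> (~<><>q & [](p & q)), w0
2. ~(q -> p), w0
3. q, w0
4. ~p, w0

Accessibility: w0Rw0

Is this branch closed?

No atom appears with both signs at the same world.

No, open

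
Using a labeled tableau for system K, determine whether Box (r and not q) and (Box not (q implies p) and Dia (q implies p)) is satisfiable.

1. Box (r and not q) and (Box not (q implies p) and Dia (q implies p)), 0
2. Box (r and not q), 0   [and-rule on 1]
3. Box not (q implies p) and Dia (q implies p), 0   [and-rule on 1]
4. Box not (q implies p), 0   [and-rule on 3]
5. Dia (q implies p), 0   [and-rule on 3]
6. q implies p, 1   [Dia-rule on 5: fresh world 1, 0R1]
7. r and not q, 1   [Box-rule on 2 via 0R1]
8. r, 1   [and-rule on 7]
9. not q, 1   [and-rule on 7]
10. not (q implies p), 1   [Box-rule on 4 via 0R1]
11. q, 1   [neg-implies-rule on 10]
12. not p, 1   [neg-implies-rule on 10]
Accessibility: 0R1
Branch closes: q and not q both at 1.
Every branch closes; the branch above is one of them.

Unsatisfiable (every branch closes)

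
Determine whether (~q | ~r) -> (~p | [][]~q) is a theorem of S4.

Not valid

Tableau for the negation ~((~q | ~r) -> (~p | [][]~q)):
1. ~((~q | ~r) -> (~p | [][]~q)), 0
2. ~q | ~r, 0
3. ~(~p | [][]~q), 0
4. p, 0
5. ~[][]~q, 0
6. ~r, 0
7. ~[]~q, 1
8. q, 2
Accessibility: 0R0, 0R1, 0R2, 1R1, 1R2, 2R2
The negation has an open branch (countermodel exists).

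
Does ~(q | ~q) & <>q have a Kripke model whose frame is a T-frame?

No, unsatisfiable

1. ~(q | ~q) & <>q, u
2. ~(q | ~q), u
3. <>q, u
4. ~q, u
5. q, u
Accessibility: uRu
Branch closes: q and ~q both at u.
All branches of the tableau close; one closing branch shown above.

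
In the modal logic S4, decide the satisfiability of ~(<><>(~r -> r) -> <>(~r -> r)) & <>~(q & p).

Unsatisfiable

1. ~(<><>(~r -> r) -> <>(~r -> r)) & <>~(q & p), w0
2. ~(<><>(~r -> r) -> <>(~r -> r)), w0   [&-rule on 1]
3. <>~(q & p), w0   [&-rule on 1]
4. <><>(~r -> r), w0   [~->-rule on 2]
5. ~<>(~r -> r), w0   [~->-rule on 2]
6. ~(~r -> r), w0   [~<>-rule on 5 via w0Rw0]
7. ~r, w0   [~->-rule on 6]
8. ~(q & p), w1   [<>-rule on 3: fresh world w1, w0Rw1]
9. ~(~r -> r), w1   [~<>-rule on 5 via w0Rw1]
10. ~r, w1   [~->-rule on 9]
11. ~p, w1   [~&-rule on 8 (branches; this branch)]
12. <>(~r -> r), w2   [<>-rule on 4: fresh world w2, w0Rw2]
13. ~(~r -> r), w2   [~<>-rule on 5 via w0Rw2]
14. ~r, w2   [~->-rule on 13]
15. ~r -> r, w3   [<>-rule on 12: fresh world w3, w2Rw3]
16. ~(~r -> r), w3   [~<>-rule on 5 via w0Rw3]
17. ~r, w3   [~->-rule on 16]
18. r, w3   [->-rule on 15 (branches; this branch)]
Accessibility: w0Rw0, w0Rw1, w0Rw2, w0Rw3, w1Rw1, w2Rw2, w2Rw3, w3Rw3
Branch closes: r and ~r both at w3.
Every branch closes; the branch above is one of them.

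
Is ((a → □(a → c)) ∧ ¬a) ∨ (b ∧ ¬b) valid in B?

Tableau for the negation ¬(((a → □(a → c)) ∧ ¬a) ∨ (b ∧ ¬b)):
1. ¬(((a → □(a → c)) ∧ ¬a) ∨ (b ∧ ¬b)), u
2. ¬((a → □(a → c)) ∧ ¬a), u
3. ¬(b ∧ ¬b), u
4. a, u
5. b, u
Accessibility: uRu
The negation has an open branch (countermodel exists).

Not valid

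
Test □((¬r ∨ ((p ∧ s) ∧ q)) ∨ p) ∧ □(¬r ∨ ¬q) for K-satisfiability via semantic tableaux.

Satisfiable

1. □((¬r ∨ ((p ∧ s) ∧ q)) ∨ p) ∧ □(¬r ∨ ¬q), 0
2. □((¬r ∨ ((p ∧ s) ∧ q)) ∨ p), 0
3. □(¬r ∨ ¬q), 0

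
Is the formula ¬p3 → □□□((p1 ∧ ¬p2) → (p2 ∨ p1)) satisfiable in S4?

Yes, satisfiable

1. ¬p3 → □□□((p1 ∧ ¬p2) → (p2 ∨ p1)), u
2. □□□((p1 ∧ ¬p2) → (p2 ∨ p1)), u   [→-rule on 1 (branches; this branch)]
3. □□((p1 ∧ ¬p2) → (p2 ∨ p1)), u   [□-rule on 2 via uRu]
4. □((p1 ∧ ¬p2) → (p2 ∨ p1)), u   [□-rule on 3 via uRu]
5. (p1 ∧ ¬p2) → (p2 ∨ p1), u   [□-rule on 4 via uRu]
6. p2 ∨ p1, u   [→-rule on 5 (branches; this branch)]
7. p1, u   [∨-rule on 6 (branches; this branch)]
Accessibility: uRu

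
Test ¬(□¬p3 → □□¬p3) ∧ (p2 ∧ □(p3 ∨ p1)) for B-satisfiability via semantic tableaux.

1. ¬(□¬p3 → □□¬p3) ∧ (p2 ∧ □(p3 ∨ p1)), u
2. ¬(□¬p3 → □□¬p3), u
3. p2 ∧ □(p3 ∨ p1), u
4. □¬p3, u
5. ¬□□¬p3, u
6. p2, u
7. □(p3 ∨ p1), u
8. ¬p3, u
9. p3 ∨ p1, u
10. p1, u
11. ¬□¬p3, v
12. ¬p3, v
13. p3 ∨ p1, v
14. p1, v
15. p3, w
Accessibility: uRu, uRv, vRu, vRv, vRw, wRv, wRw

Satisfiable (open branch found)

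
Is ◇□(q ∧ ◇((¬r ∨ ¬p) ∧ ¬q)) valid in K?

Invalid (countermodel exists)

Tableau for the negation ¬◇□(q ∧ ◇((¬r ∨ ¬p) ∧ ¬q)):
1. ¬◇□(q ∧ ◇((¬r ∨ ¬p) ∧ ¬q)), u
The negation has an open branch (countermodel exists).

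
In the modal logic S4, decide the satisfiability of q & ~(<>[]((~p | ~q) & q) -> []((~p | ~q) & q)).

1. q & ~(<>[]((~p | ~q) & q) -> []((~p | ~q) & q)), w0
2. q, w0
3. ~(<>[]((~p | ~q) & q) -> []((~p | ~q) & q)), w0
4. <>[]((~p | ~q) & q), w0
5. ~[]((~p | ~q) & q), w0
6. []((~p | ~q) & q), w1
7. (~p | ~q) & q, w1
8. ~p | ~q, w1
9. q, w1
10. ~p, w1
11. ~((~p | ~q) & q), w2
12. ~q, w2
Accessibility: w0Rw0, w0Rw1, w0Rw2, w1Rw1, w2Rw2

Satisfiable (open branch found)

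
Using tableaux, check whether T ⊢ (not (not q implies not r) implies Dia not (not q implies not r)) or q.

Valid in T

Tableau for the negation not ((not (not q implies not r) implies Dia not (not q implies not r)) or q):
1. not ((not (not q implies not r) implies Dia not (not q implies not r)) or q), w0
2. not (not (not q implies not r) implies Dia not (not q implies not r)), w0
3. not q, w0
4. not (not q implies not r), w0
5. not Dia not (not q implies not r), w0
6. r, w0
7. not q implies not r, w0
8. not r, w0
Accessibility: w0Rw0
Branch closes: r and not r both at w0.
Every branch of the negation's tableau closes; the branch above is one of them.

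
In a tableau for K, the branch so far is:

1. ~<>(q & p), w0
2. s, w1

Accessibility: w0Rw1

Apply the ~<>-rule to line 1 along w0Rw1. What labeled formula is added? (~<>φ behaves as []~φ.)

~<>φ behaves as []~φ: propagate the negated body to each accessible world.

~(q & p), w1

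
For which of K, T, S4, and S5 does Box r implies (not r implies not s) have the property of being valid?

T-tableau for the negation not (Box r implies (not r implies not s)):
1. not (Box r implies (not r implies not s)), w0
2. Box r, w0   [neg-implies-rule on 1]
3. not (not r implies not s), w0   [neg-implies-rule on 1]
4. not r, w0   [neg-implies-rule on 3]
5. s, w0   [neg-implies-rule on 3]
6. r, w0   [Box-rule on 2 via w0Rw0]
Accessibility: w0Rw0
Branch closes: r and not r both at w0.
Every branch closes (one shown): valid in T, hence also in S4, S5 (every theorem of T is a theorem of S4 and S5).
K-tableau for the negation not (Box r implies (not r implies not s)):
1. not (Box r implies (not r implies not s)), w0
2. Box r, w0   [neg-implies-rule on 1]
3. not (not r implies not s), w0   [neg-implies-rule on 1]
4. not r, w0   [neg-implies-rule on 3]
5. s, w0   [neg-implies-rule on 3]
Complete open branch: countermodel on a K-frame, so not valid in K.

T, S4, S5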